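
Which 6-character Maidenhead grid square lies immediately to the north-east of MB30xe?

MB40af

Longitude subsquare x = 23; +1 → 24, wraps to 0 = a, carry into square.
Longitude square 3; +1 → 4.
Latitude subsquare e = 4; +1 → 5 = f.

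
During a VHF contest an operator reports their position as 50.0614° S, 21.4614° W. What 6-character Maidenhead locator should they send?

HD99gw

Add 180° to longitude and 90° to latitude: 158.5386, 39.9386.
Field: lon ⌊158.5386/20⌋ = 7 → H; lat ⌊39.9386/10⌋ = 3 → D.
Square: lon ⌊18.5386/2⌋ = 9; lat ⌊9.9386/1⌋ = 9.
Subsquare: lon ⌊0.5386/0.0833333⌋ = 6 → g; lat ⌊0.9386/0.0416667⌋ = 22 → w.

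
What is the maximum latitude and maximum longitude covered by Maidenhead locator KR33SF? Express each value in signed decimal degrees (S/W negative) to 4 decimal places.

83.2500, 27.5833

Field K=10, R=17: +10·20° lon, +17·10° lat → SW at lon 20°, lat 80°.
Square 3, 3: +3·2° lon, +3·1° lat → SW at lon 26°, lat 83°.
Subsquare s=18, f=5: +18·0.0833333° lon, +5·0.0416667° lat → SW at lon 27.5°, lat 83.2083°.
Cell spans 0.0833333° lon × 0.0416667° lat. NE corner is SW corner plus one full cell.
latitude 83.2500, longitude 27.5833.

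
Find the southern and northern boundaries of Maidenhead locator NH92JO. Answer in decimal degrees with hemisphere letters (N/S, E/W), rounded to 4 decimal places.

17.4167° S, 17.3750° S

Field N=13, H=7: +13·20° lon, +7·10° lat → SW at lon 80°, lat -20°.
Square 9, 2: +9·2° lon, +2·1° lat → SW at lon 98°, lat -18°.
Subsquare j=9, o=14: +9·0.0833333° lon, +14·0.0416667° lat → SW at lon 98.75°, lat -17.4167°.
Cell spans 0.0833333° lon × 0.0416667° lat.
south 17.4167° S, north 17.3750° S.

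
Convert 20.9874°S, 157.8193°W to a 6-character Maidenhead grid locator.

BG19ca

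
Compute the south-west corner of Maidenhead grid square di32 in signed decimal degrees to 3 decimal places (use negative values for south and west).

-8.000, -114.000

Field D=3, I=8: +3·20° lon, +8·10° lat → SW at lon -120°, lat -10°.
Square 3, 2: +3·2° lon, +2·1° lat → SW at lon -114°, lat -8°.
latitude -8.000, longitude -114.000.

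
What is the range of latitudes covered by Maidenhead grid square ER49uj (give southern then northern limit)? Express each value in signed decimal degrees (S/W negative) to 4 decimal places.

89.3750, 89.4167

Field E=4, R=17: +4·20° lon, +17·10° lat → SW at lon -100°, lat 80°.
Square 4, 9: +4·2° lon, +9·1° lat → SW at lon -92°, lat 89°.
Subsquare u=20, j=9: +20·0.0833333° lon, +9·0.0416667° lat → SW at lon -90.3333°, lat 89.375°.
Cell spans 0.0833333° lon × 0.0416667° lat.
south 89.3750, north 89.4167.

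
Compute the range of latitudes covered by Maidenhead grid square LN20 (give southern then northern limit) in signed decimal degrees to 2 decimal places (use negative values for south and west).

40.00, 41.00

Field L=11, N=13: +11·20° lon, +13·10° lat → SW at lon 40°, lat 40°.
Square 2, 0: +2·2° lon, +0·1° lat → SW at lon 44°, lat 40°.
Cell spans 2° lon × 1° lat.
south 40.00, north 41.00.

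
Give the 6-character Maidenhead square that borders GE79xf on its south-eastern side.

GE89ae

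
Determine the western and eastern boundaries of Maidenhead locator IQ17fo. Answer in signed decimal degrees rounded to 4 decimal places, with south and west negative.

-17.5833, -17.5000

Field I=8, Q=16: +8·20° lon, +16·10° lat → SW at lon -20°, lat 70°.
Square 1, 7: +1·2° lon, +7·1° lat → SW at lon -18°, lat 77°.
Subsquare f=5, o=14: +5·0.0833333° lon, +14·0.0416667° lat → SW at lon -17.5833°, lat 77.5833°.
Cell spans 0.0833333° lon × 0.0416667° lat.
west -17.5833, east -17.5000.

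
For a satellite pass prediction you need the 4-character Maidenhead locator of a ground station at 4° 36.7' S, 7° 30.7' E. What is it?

JI35

Shift to the Maidenhead origin (180°W, 90°S): lon 187.51, lat 85.39.
Field: lon ⌊187.51/20⌋ = 9 → J; lat ⌊85.39/10⌋ = 8 → I.
Square: lon ⌊7.51/2⌋ = 3; lat ⌊5.39/1⌋ = 5.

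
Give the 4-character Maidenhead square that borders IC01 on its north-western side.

Longitude square 0; −1 → -1, wraps to 9, carry into field.
Longitude field I = 8; −1 → 7 = H.
Latitude square 1; +1 → 2.

HC92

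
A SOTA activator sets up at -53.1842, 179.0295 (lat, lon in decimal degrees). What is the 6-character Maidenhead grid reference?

Add 180° to longitude and 90° to latitude: 359.0295, 36.8158.
Field: 359.0295/20 → 17 → R, 36.8158/10 → 3 → D; chars RD.
Square: 19.0295/2 → 9, 6.8158/1 → 6; chars 96.
Subsquare: 1.0295/0.0833333 → 12 → m, 0.8158/0.0416667 → 19 → t; chars mt.

RD96mt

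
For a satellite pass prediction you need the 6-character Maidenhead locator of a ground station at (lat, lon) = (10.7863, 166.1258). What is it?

Add 180° to longitude and 90° to latitude: 346.1258, 100.7863.
Field: lon ⌊346.1258/20⌋ = 17 → R; lat ⌊100.7863/10⌋ = 10 → K.
Square: lon ⌊6.1258/2⌋ = 3; lat ⌊0.7863/1⌋ = 0.
Subsquare: lon ⌊0.1258/0.0833333⌋ = 1 → b; lat ⌊0.7863/0.0416667⌋ = 18 → s.

RK30bs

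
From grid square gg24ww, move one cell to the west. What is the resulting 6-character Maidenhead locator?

Longitude subsquare w = 22; −1 → 21 = v.
The latitude characters are unchanged.

GG24vw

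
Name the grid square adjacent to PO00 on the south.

PN09

Latitude square 0; −1 → -1, wraps to 9, carry into field.
Latitude field O = 14; −1 → 13 = N.
The longitude characters are unchanged.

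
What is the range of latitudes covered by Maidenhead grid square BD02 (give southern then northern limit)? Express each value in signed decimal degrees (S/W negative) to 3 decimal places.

-58.000, -57.000

Field B=1, D=3: +1·20° lon, +3·10° lat → SW at lon -160°, lat -60°.
Square 0, 2: +0·2° lon, +2·1° lat → SW at lon -160°, lat -58°.
Cell spans 2° lon × 1° lat.
south -58.000, north -57.000.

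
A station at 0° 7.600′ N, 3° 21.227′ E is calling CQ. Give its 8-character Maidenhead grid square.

JJ10qd20

Shift to the Maidenhead origin (180°W, 90°S): lon 183.35378, lat 90.12667.
Field (20°×10°, letters A–R): lon ⌊183.35378/20⌋ = 9 → J; lat ⌊90.12667/10⌋ = 9 → J.
Square (2°×1°, digits 0–9): lon ⌊3.35378/2⌋ = 1; lat ⌊0.12667/1⌋ = 0.
Subsquare (5′×2.5′, letters a–x): lon ⌊1.35378/0.0833333⌋ = 16 → q; lat ⌊0.12667/0.0416667⌋ = 3 → d.
Extended square (30″×15″, digits 0–9): lon ⌊0.02045/0.00833333⌋ = 2; lat ⌊0.00167/0.00416667⌋ = 0.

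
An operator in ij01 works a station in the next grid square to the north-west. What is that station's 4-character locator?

HJ92

Longitude square 0; −1 → -1, wraps to 9, carry into field.
Longitude field I = 8; −1 → 7 = H.
Latitude square 1; +1 → 2.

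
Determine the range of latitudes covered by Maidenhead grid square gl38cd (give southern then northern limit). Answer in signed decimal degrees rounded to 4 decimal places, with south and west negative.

Field G=6, L=11: +6·20° lon, +11·10° lat → SW at lon -60°, lat 20°.
Square 3, 8: +3·2° lon, +8·1° lat → SW at lon -54°, lat 28°.
Subsquare c=2, d=3: +2·0.0833333° lon, +3·0.0416667° lat → SW at lon -53.8333°, lat 28.125°.
Cell spans 0.0833333° lon × 0.0416667° lat.
south 28.1250, north 28.1667.

28.1250, 28.1667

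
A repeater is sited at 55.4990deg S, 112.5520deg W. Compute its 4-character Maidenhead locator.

Shift to the Maidenhead origin (180°W, 90°S): lon 67.45, lat 34.50.
Field: 67.45/20 → 3 → D, 34.50/10 → 3 → D; chars DD.
Square: 7.45/2 → 3, 4.50/1 → 4; chars 34.

DD34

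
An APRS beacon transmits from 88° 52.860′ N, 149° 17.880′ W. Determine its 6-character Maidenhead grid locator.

Shift to the Maidenhead origin (180°W, 90°S): lon 30.7020, lat 178.8810.
Field (20°×10°, letters A–R): lon ⌊30.7020/20⌋ = 1 → B; lat ⌊178.8810/10⌋ = 17 → R.
Square (2°×1°, digits 0–9): lon ⌊10.7020/2⌋ = 5; lat ⌊8.8810/1⌋ = 8.
Subsquare (5′×2.5′, letters a–x): lon ⌊0.7020/0.0833333⌋ = 8 → i; lat ⌊0.8810/0.0416667⌋ = 21 → v.

BR58iv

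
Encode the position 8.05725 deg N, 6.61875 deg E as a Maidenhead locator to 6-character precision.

JJ38hb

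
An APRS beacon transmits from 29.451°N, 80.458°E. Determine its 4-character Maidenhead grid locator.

NL09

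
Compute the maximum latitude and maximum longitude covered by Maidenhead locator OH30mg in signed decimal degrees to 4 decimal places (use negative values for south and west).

Field O=14, H=7: +14·20° lon, +7·10° lat → SW at lon 100°, lat -20°.
Square 3, 0: +3·2° lon, +0·1° lat → SW at lon 106°, lat -20°.
Subsquare m=12, g=6: +12·0.0833333° lon, +6·0.0416667° lat → SW at lon 107°, lat -19.75°.
Cell spans 0.0833333° lon × 0.0416667° lat. NE corner is SW corner plus one full cell.
latitude -19.7083, longitude 107.0833.

-19.7083, 107.0833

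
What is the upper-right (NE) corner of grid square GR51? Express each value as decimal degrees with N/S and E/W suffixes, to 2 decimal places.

82.00° N, 48.00° W

Field G=6, R=17: +6·20° lon, +17·10° lat → SW at lon -60°, lat 80°.
Square 5, 1: +5·2° lon, +1·1° lat → SW at lon -50°, lat 81°.
Cell spans 2° lon × 1° lat. NE corner is SW corner plus one full cell.
latitude 82.00° N, longitude 48.00° W.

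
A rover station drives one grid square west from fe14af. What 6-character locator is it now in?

FE04xf

Longitude subsquare a = 0; −1 → -1, wraps to 23 = x, carry into square.
Longitude square 1; −1 → 0.
The latitude characters are unchanged.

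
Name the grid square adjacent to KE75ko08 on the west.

KE75jo98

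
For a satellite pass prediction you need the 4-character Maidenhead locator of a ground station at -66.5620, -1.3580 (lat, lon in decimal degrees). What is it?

IC93

Shift to the Maidenhead origin (180°W, 90°S): lon 178.64, lat 23.44.
Field: lon ⌊178.64/20⌋ = 8 → I; lat ⌊23.44/10⌋ = 2 → C.
Square: lon ⌊18.64/2⌋ = 9; lat ⌊3.44/1⌋ = 3.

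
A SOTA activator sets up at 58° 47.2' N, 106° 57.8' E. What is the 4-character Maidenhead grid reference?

Add 180° to longitude and 90° to latitude: 286.96, 148.79.
Field: lon ⌊286.96/20⌋ = 14 → O; lat ⌊148.79/10⌋ = 14 → O.
Square: lon ⌊6.96/2⌋ = 3; lat ⌊8.79/1⌋ = 8.

OO38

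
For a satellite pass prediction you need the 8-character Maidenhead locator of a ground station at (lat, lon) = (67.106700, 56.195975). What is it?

LP87cc35

Shift to the Maidenhead origin (180°W, 90°S): lon 236.19598, lat 157.10670.
Field: 236.19598/20 → 11 → L, 157.10670/10 → 15 → P; chars LP.
Square: 16.19598/2 → 8, 7.10670/1 → 7; chars 87.
Subsquare: 0.19598/0.0833333 → 2 → c, 0.10670/0.0416667 → 2 → c; chars cc.
Extended square: 0.02931/0.00833333 → 3, 0.02337/0.00416667 → 5; chars 35.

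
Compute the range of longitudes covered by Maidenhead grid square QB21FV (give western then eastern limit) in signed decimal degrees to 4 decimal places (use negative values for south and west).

144.4167, 144.5000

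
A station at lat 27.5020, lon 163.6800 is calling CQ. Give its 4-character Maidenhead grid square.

Add 180° to longitude and 90° to latitude: 343.68, 117.50.
Field: 343.68/20 → 17 → R, 117.50/10 → 11 → L; chars RL.
Square: 3.68/2 → 1, 7.50/1 → 7; chars 17.

RL17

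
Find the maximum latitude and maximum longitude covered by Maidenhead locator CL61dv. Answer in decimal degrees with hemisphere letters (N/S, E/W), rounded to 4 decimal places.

Field C=2, L=11: +2·20° lon, +11·10° lat → SW at lon -140°, lat 20°.
Square 6, 1: +6·2° lon, +1·1° lat → SW at lon -128°, lat 21°.
Subsquare d=3, v=21: +3·0.0833333° lon, +21·0.0416667° lat → SW at lon -127.75°, lat 21.875°.
Cell spans 0.0833333° lon × 0.0416667° lat. NE corner is SW corner plus one full cell.
latitude 21.9167° N, longitude 127.6667° W.

21.9167° N, 127.6667° W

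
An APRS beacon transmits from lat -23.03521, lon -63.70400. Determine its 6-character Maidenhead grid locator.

FG86dx

Offset from 180°W / 90°S: lon 116.2960°, lat 66.9648°.
Field: 116.2960/20 → 5 → F, 66.9648/10 → 6 → G; chars FG.
Square: 16.2960/2 → 8, 6.9648/1 → 6; chars 86.
Subsquare: 0.2960/0.0833333 → 3 → d, 0.9648/0.0416667 → 23 → x; chars dx.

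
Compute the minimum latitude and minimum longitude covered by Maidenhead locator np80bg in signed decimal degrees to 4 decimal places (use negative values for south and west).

Field N=13, P=15: +13·20° lon, +15·10° lat → SW at lon 80°, lat 60°.
Square 8, 0: +8·2° lon, +0·1° lat → SW at lon 96°, lat 60°.
Subsquare b=1, g=6: +1·0.0833333° lon, +6·0.0416667° lat → SW at lon 96.0833°, lat 60.25°.
latitude 60.2500, longitude 96.0833.

60.2500, 96.0833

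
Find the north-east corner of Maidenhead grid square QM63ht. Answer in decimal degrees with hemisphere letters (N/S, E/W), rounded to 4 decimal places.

Field Q=16, M=12: +16·20° lon, +12·10° lat → SW at lon 140°, lat 30°.
Square 6, 3: +6·2° lon, +3·1° lat → SW at lon 152°, lat 33°.
Subsquare h=7, t=19: +7·0.0833333° lon, +19·0.0416667° lat → SW at lon 152.583°, lat 33.7917°.
Cell spans 0.0833333° lon × 0.0416667° lat. NE corner is SW corner plus one full cell.
latitude 33.8333° N, longitude 152.6667° E.

33.8333° N, 152.6667° E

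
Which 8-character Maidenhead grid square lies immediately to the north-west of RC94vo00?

RC94uo91

Longitude extended square 0; −1 → -1, wraps to 9, carry into subsquare.
Longitude subsquare v = 21; −1 → 20 = u.
Latitude extended square 0; +1 → 1.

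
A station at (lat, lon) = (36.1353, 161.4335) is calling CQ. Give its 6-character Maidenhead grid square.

RM06rd

Offset from 180°W / 90°S: lon 341.4335°, lat 126.1353°.
Field (20°×10°, letters A–R): 341.4335/20 → 17 → R, 126.1353/10 → 12 → M; chars RM.
Square (2°×1°, digits 0–9): 1.4335/2 → 0, 6.1353/1 → 6; chars 06.
Subsquare (5′×2.5′, letters a–x): 1.4335/0.0833333 → 17 → r, 0.1353/0.0416667 → 3 → d; chars rd.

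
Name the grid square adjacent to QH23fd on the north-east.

QH23ge

Longitude subsquare f = 5; +1 → 6 = g.
Latitude subsquare d = 3; +1 → 4 = e.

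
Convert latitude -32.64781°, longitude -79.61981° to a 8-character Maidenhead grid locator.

FF07ei54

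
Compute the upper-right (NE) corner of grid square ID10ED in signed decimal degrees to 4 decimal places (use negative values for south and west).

Field I=8, D=3: +8·20° lon, +3·10° lat → SW at lon -20°, lat -60°.
Square 1, 0: +1·2° lon, +0·1° lat → SW at lon -18°, lat -60°.
Subsquare e=4, d=3: +4·0.0833333° lon, +3·0.0416667° lat → SW at lon -17.6667°, lat -59.875°.
Cell spans 0.0833333° lon × 0.0416667° lat. NE corner is SW corner plus one full cell.
latitude -59.8333, longitude -17.5833.

-59.8333, -17.5833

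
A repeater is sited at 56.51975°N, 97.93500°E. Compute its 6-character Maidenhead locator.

NO86xm

Add 180° to longitude and 90° to latitude: 277.9350, 146.5197.
Field (20°×10°, letters A–R): 277.9350/20 → 13 → N, 146.5197/10 → 14 → O; chars NO.
Square (2°×1°, digits 0–9): 17.9350/2 → 8, 6.5197/1 → 6; chars 86.
Subsquare (5′×2.5′, letters a–x): 1.9350/0.0833333 → 23 → x, 0.5197/0.0416667 → 12 → m; chars xm.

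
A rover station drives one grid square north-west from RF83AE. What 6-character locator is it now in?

Longitude subsquare a = 0; −1 → -1, wraps to 23 = x, carry into square.
Longitude square 8; −1 → 7.
Latitude subsquare e = 4; +1 → 5 = f.

RF73xf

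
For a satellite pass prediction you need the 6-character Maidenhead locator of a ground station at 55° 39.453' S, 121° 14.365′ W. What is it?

CD94ji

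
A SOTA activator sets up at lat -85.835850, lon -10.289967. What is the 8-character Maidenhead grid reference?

IA44ud59

Add 180° to longitude and 90° to latitude: 169.71003, 4.16415.
Field: 169.71003/20 → 8 → I, 4.16415/10 → 0 → A; chars IA.
Square: 9.71003/2 → 4, 4.16415/1 → 4; chars 44.
Subsquare: 1.71003/0.0833333 → 20 → u, 0.16415/0.0416667 → 3 → d; chars ud.
Extended square: 0.04337/0.00833333 → 5, 0.03915/0.00416667 → 9; chars 59.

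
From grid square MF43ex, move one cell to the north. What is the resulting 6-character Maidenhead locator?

MF44ea

Latitude subsquare x = 23; +1 → 24, wraps to 0 = a, carry into square.
Latitude square 3; +1 → 4.
The longitude characters are unchanged.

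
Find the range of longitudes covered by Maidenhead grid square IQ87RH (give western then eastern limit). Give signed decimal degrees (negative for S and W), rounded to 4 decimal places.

-2.5833, -2.5000

Field I=8, Q=16: +8·20° lon, +16·10° lat → SW at lon -20°, lat 70°.
Square 8, 7: +8·2° lon, +7·1° lat → SW at lon -4°, lat 77°.
Subsquare r=17, h=7: +17·0.0833333° lon, +7·0.0416667° lat → SW at lon -2.58333°, lat 77.2917°.
Cell spans 0.0833333° lon × 0.0416667° lat.
west -2.5833, east -2.5000.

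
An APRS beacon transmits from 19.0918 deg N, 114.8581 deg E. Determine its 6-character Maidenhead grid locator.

OK79kc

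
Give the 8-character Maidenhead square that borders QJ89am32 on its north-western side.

QJ89am23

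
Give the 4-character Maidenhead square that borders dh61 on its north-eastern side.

Longitude square 6; +1 → 7.
Latitude square 1; +1 → 2.

DH72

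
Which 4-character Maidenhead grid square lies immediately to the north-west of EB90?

EB81

Longitude square 9; −1 → 8.
Latitude square 0; +1 → 1.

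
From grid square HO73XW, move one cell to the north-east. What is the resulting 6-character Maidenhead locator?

Longitude subsquare x = 23; +1 → 24, wraps to 0 = a, carry into square.
Longitude square 7; +1 → 8.
Latitude subsquare w = 22; +1 → 23 = x.

HO83ax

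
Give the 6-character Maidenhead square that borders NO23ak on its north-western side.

NO13xl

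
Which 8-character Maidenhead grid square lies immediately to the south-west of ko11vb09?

Longitude extended square 0; −1 → -1, wraps to 9, carry into subsquare.
Longitude subsquare v = 21; −1 → 20 = u.
Latitude extended square 9; −1 → 8.

KO11ub98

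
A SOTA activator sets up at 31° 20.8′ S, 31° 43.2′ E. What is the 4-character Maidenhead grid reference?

KF58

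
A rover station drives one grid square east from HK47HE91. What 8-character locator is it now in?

Longitude extended square 9; +1 → 10, wraps to 0, carry into subsquare.
Longitude subsquare h = 7; +1 → 8 = i.
The latitude characters are unchanged.

HK47ie01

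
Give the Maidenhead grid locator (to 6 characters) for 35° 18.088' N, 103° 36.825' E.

OM15th

Offset from 180°W / 90°S: lon 283.6137°, lat 125.3015°.
Field: lon ⌊283.6137/20⌋ = 14 → O; lat ⌊125.3015/10⌋ = 12 → M.
Square: lon ⌊3.6137/2⌋ = 1; lat ⌊5.3015/1⌋ = 5.
Subsquare: lon ⌊1.6137/0.0833333⌋ = 19 → t; lat ⌊0.3015/0.0416667⌋ = 7 → h.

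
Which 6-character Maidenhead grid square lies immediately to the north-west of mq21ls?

MQ21kt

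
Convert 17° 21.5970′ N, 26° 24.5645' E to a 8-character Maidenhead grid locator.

Shift to the Maidenhead origin (180°W, 90°S): lon 206.40941, lat 107.35995.
Field: 206.40941/20 → 10 → K, 107.35995/10 → 10 → K; chars KK.
Square: 6.40941/2 → 3, 7.35995/1 → 7; chars 37.
Subsquare: 0.40941/0.0833333 → 4 → e, 0.35995/0.0416667 → 8 → i; chars ei.
Extended square: 0.07607/0.00833333 → 9, 0.02662/0.00416667 → 6; chars 96.

KK37ei96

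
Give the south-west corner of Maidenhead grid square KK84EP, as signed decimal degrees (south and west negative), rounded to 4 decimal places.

14.6250, 36.3333

Field K=10, K=10: +10·20° lon, +10·10° lat → SW at lon 20°, lat 10°.
Square 8, 4: +8·2° lon, +4·1° lat → SW at lon 36°, lat 14°.
Subsquare e=4, p=15: +4·0.0833333° lon, +15·0.0416667° lat → SW at lon 36.3333°, lat 14.625°.
latitude 14.6250, longitude 36.3333.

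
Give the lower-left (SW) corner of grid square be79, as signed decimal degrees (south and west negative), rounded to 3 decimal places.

-41.000, -146.000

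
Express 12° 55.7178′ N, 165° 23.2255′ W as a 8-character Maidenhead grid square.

Shift to the Maidenhead origin (180°W, 90°S): lon 14.61291, lat 102.92863.
Field: lon ⌊14.61291/20⌋ = 0 → A; lat ⌊102.92863/10⌋ = 10 → K.
Square: lon ⌊14.61291/2⌋ = 7; lat ⌊2.92863/1⌋ = 2.
Subsquare: lon ⌊0.61291/0.0833333⌋ = 7 → h; lat ⌊0.92863/0.0416667⌋ = 22 → w.
Extended square: lon ⌊0.02958/0.00833333⌋ = 3; lat ⌊0.01196/0.00416667⌋ = 2.

AK72hw32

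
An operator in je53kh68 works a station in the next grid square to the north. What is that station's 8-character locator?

JE53kh69

Latitude extended square 8; +1 → 9.
The longitude characters are unchanged.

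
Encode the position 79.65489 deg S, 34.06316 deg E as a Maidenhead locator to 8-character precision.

Add 180° to longitude and 90° to latitude: 214.06316, 10.34511.
Field: lon ⌊214.06316/20⌋ = 10 → K; lat ⌊10.34511/10⌋ = 1 → B.
Square: lon ⌊14.06316/2⌋ = 7; lat ⌊0.34511/1⌋ = 0.
Subsquare: lon ⌊0.06316/0.0833333⌋ = 0 → a; lat ⌊0.34511/0.0416667⌋ = 8 → i.
Extended square: lon ⌊0.06316/0.00833333⌋ = 7; lat ⌊0.01178/0.00416667⌋ = 2.

KB70ai72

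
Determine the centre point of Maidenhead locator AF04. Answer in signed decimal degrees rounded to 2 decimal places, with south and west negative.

Field A=0, F=5: +0·20° lon, +5·10° lat → SW at lon -180°, lat -40°.
Square 0, 4: +0·2° lon, +4·1° lat → SW at lon -180°, lat -36°.
Cell spans 2° lon × 1° lat. Centre is SW corner plus half of each.
latitude -35.50, longitude -179.00.

-35.50, -179.00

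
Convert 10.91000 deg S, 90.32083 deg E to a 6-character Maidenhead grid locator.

NH59dc

Add 180° to longitude and 90° to latitude: 270.3208, 79.0900.
Field: lon ⌊270.3208/20⌋ = 13 → N; lat ⌊79.0900/10⌋ = 7 → H.
Square: lon ⌊10.3208/2⌋ = 5; lat ⌊9.0900/1⌋ = 9.
Subsquare: lon ⌊0.3208/0.0833333⌋ = 3 → d; lat ⌊0.0900/0.0416667⌋ = 2 → c.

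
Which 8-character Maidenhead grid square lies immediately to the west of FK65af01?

FK55xf91

Longitude extended square 0; −1 → -1, wraps to 9, carry into subsquare.
Longitude subsquare a = 0; −1 → -1, wraps to 23 = x, carry into square.
Longitude square 6; −1 → 5.
The latitude characters are unchanged.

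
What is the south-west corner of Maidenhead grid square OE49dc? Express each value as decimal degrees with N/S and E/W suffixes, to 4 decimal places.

Field O=14, E=4: +14·20° lon, +4·10° lat → SW at lon 100°, lat -50°.
Square 4, 9: +4·2° lon, +9·1° lat → SW at lon 108°, lat -41°.
Subsquare d=3, c=2: +3·0.0833333° lon, +2·0.0416667° lat → SW at lon 108.25°, lat -40.9167°.
latitude 40.9167° S, longitude 108.2500° E.

40.9167° S, 108.2500° E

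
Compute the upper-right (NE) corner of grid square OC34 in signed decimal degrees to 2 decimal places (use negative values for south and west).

-65.00, 108.00

Field O=14, C=2: +14·20° lon, +2·10° lat → SW at lon 100°, lat -70°.
Square 3, 4: +3·2° lon, +4·1° lat → SW at lon 106°, lat -66°.
Cell spans 2° lon × 1° lat. NE corner is SW corner plus one full cell.
latitude -65.00, longitude 108.00.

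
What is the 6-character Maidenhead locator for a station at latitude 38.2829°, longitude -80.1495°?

EM98wg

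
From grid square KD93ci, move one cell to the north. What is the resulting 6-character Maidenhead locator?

KD93cj

Latitude subsquare i = 8; +1 → 9 = j.
The longitude characters are unchanged.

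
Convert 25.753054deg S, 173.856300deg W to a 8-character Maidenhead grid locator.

Add 180° to longitude and 90° to latitude: 6.14370, 64.24695.
Field: 6.14370/20 → 0 → A, 64.24695/10 → 6 → G; chars AG.
Square: 6.14370/2 → 3, 4.24695/1 → 4; chars 34.
Subsquare: 0.14370/0.0833333 → 1 → b, 0.24695/0.0416667 → 5 → f; chars bf.
Extended square: 0.06037/0.00833333 → 7, 0.03861/0.00416667 → 9; chars 79.

AG34bf79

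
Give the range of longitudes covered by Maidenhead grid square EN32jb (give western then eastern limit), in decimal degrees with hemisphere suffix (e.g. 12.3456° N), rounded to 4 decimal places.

93.2500° W, 93.1667° W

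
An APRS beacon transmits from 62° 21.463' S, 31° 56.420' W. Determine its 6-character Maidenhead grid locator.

HC47ap

Add 180° to longitude and 90° to latitude: 148.0597, 27.6423.
Field: lon ⌊148.0597/20⌋ = 7 → H; lat ⌊27.6423/10⌋ = 2 → C.
Square: lon ⌊8.0597/2⌋ = 4; lat ⌊7.6423/1⌋ = 7.
Subsquare: lon ⌊0.0597/0.0833333⌋ = 0 → a; lat ⌊0.6423/0.0416667⌋ = 15 → p.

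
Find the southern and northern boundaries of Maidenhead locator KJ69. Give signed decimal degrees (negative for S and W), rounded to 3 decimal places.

Field K=10, J=9: +10·20° lon, +9·10° lat → SW at lon 20°, lat 0°.
Square 6, 9: +6·2° lon, +9·1° lat → SW at lon 32°, lat 9°.
Cell spans 2° lon × 1° lat.
south 9.000, north 10.000.

9.000, 10.000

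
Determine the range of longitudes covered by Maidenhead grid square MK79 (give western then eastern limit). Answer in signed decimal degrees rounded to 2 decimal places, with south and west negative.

74.00, 76.00

Field M=12, K=10: +12·20° lon, +10·10° lat → SW at lon 60°, lat 10°.
Square 7, 9: +7·2° lon, +9·1° lat → SW at lon 74°, lat 19°.
Cell spans 2° lon × 1° lat.
west 74.00, east 76.00.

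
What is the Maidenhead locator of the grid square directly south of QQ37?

Latitude square 7; −1 → 6.
The longitude characters are unchanged.

QQ36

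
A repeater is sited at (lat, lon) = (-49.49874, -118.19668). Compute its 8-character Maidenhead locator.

DE00vm60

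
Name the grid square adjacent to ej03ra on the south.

Latitude subsquare a = 0; −1 → -1, wraps to 23 = x, carry into square.
Latitude square 3; −1 → 2.
The longitude characters are unchanged.

EJ02rx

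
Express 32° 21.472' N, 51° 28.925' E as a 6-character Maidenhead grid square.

Offset from 180°W / 90°S: lon 231.4821°, lat 122.3579°.
Field: lon ⌊231.4821/20⌋ = 11 → L; lat ⌊122.3579/10⌋ = 12 → M.
Square: lon ⌊11.4821/2⌋ = 5; lat ⌊2.3579/1⌋ = 2.
Subsquare: lon ⌊1.4821/0.0833333⌋ = 17 → r; lat ⌊0.3579/0.0416667⌋ = 8 → i.

LM52ri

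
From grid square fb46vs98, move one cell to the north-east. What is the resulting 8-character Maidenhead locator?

Longitude extended square 9; +1 → 10, wraps to 0, carry into subsquare.
Longitude subsquare v = 21; +1 → 22 = w.
Latitude extended square 8; +1 → 9.

FB46ws09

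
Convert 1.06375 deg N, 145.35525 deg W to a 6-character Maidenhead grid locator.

BJ71hb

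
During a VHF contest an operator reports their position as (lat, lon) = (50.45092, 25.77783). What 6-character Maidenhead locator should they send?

KO20vk

Shift to the Maidenhead origin (180°W, 90°S): lon 205.7778, lat 140.4509.
Field: 205.7778/20 → 10 → K, 140.4509/10 → 14 → O; chars KO.
Square: 5.7778/2 → 2, 0.4509/1 → 0; chars 20.
Subsquare: 1.7778/0.0833333 → 21 → v, 0.4509/0.0416667 → 10 → k; chars vk.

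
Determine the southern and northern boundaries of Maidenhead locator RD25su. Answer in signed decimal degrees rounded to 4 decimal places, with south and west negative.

-54.1667, -54.1250

Field R=17, D=3: +17·20° lon, +3·10° lat → SW at lon 160°, lat -60°.
Square 2, 5: +2·2° lon, +5·1° lat → SW at lon 164°, lat -55°.
Subsquare s=18, u=20: +18·0.0833333° lon, +20·0.0416667° lat → SW at lon 165.5°, lat -54.1667°.
Cell spans 0.0833333° lon × 0.0416667° lat.
south -54.1667, north -54.1250.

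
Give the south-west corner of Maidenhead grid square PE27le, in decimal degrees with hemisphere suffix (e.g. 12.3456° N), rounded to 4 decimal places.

Field P=15, E=4: +15·20° lon, +4·10° lat → SW at lon 120°, lat -50°.
Square 2, 7: +2·2° lon, +7·1° lat → SW at lon 124°, lat -43°.
Subsquare l=11, e=4: +11·0.0833333° lon, +4·0.0416667° lat → SW at lon 124.917°, lat -42.8333°.
latitude 42.8333° S, longitude 124.9167° E.

42.8333° S, 124.9167° E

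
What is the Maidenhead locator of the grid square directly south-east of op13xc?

Longitude subsquare x = 23; +1 → 24, wraps to 0 = a, carry into square.
Longitude square 1; +1 → 2.
Latitude subsquare c = 2; −1 → 1 = b.

OP23ab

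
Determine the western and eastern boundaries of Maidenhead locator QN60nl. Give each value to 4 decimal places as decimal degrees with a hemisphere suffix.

Field Q=16, N=13: +16·20° lon, +13·10° lat → SW at lon 140°, lat 40°.
Square 6, 0: +6·2° lon, +0·1° lat → SW at lon 152°, lat 40°.
Subsquare n=13, l=11: +13·0.0833333° lon, +11·0.0416667° lat → SW at lon 153.083°, lat 40.4583°.
Cell spans 0.0833333° lon × 0.0416667° lat.
west 153.0833° E, east 153.1667° E.

153.0833° E, 153.1667° E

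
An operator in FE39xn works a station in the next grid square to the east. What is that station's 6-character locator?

FE49an

Longitude subsquare x = 23; +1 → 24, wraps to 0 = a, carry into square.
Longitude square 3; +1 → 4.
The latitude characters are unchanged.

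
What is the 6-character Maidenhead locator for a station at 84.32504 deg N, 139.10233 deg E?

PR94nh

Add 180° to longitude and 90° to latitude: 319.1023, 174.3250.
Field (20°×10°, letters A–R): lon ⌊319.1023/20⌋ = 15 → P; lat ⌊174.3250/10⌋ = 17 → R.
Square (2°×1°, digits 0–9): lon ⌊19.1023/2⌋ = 9; lat ⌊4.3250/1⌋ = 4.
Subsquare (5′×2.5′, letters a–x): lon ⌊1.1023/0.0833333⌋ = 13 → n; lat ⌊0.3250/0.0416667⌋ = 7 → h.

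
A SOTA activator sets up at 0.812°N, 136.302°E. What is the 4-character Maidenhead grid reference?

PJ80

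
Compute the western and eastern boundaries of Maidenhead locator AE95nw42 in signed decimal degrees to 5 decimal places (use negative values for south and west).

Field A=0, E=4: +0·20° lon, +4·10° lat → SW at lon -180°, lat -50°.
Square 9, 5: +9·2° lon, +5·1° lat → SW at lon -162°, lat -45°.
Subsquare n=13, w=22: +13·0.0833333° lon, +22·0.0416667° lat → SW at lon -160.917°, lat -44.0833°.
Extended square 4, 2: +4·0.00833333° lon, +2·0.00416667° lat → SW at lon -160.883°, lat -44.075°.
Cell spans 0.00833333° lon × 0.00416667° lat.
west -160.88333, east -160.87500.

-160.88333, -160.87500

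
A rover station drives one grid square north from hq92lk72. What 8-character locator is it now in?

Latitude extended square 2; +1 → 3.
The longitude characters are unchanged.

HQ92lk73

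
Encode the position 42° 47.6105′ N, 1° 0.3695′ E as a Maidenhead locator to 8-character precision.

Offset from 180°W / 90°S: lon 181.00616°, lat 132.79351°.
Field: 181.00616/20 → 9 → J, 132.79351/10 → 13 → N; chars JN.
Square: 1.00616/2 → 0, 2.79351/1 → 2; chars 02.
Subsquare: 1.00616/0.0833333 → 12 → m, 0.79351/0.0416667 → 19 → t; chars mt.
Extended square: 0.00616/0.00833333 → 0, 0.00184/0.00416667 → 0; chars 00.

JN02mt00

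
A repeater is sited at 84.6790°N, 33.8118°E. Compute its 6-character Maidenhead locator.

KR64vq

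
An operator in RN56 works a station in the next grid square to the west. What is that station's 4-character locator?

Longitude square 5; −1 → 4.
The latitude characters are unchanged.

RN46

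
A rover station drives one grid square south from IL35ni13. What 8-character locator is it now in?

Latitude extended square 3; −1 → 2.
The longitude characters are unchanged.

IL35ni12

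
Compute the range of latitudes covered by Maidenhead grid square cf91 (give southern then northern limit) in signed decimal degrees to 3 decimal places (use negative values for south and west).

-39.000, -38.000

Field C=2, F=5: +2·20° lon, +5·10° lat → SW at lon -140°, lat -40°.
Square 9, 1: +9·2° lon, +1·1° lat → SW at lon -122°, lat -39°.
Cell spans 2° lon × 1° lat.
south -39.000, north -38.000.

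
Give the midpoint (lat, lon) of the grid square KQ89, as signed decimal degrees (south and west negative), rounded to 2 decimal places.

Field K=10, Q=16: +10·20° lon, +16·10° lat → SW at lon 20°, lat 70°.
Square 8, 9: +8·2° lon, +9·1° lat → SW at lon 36°, lat 79°.
Cell spans 2° lon × 1° lat. Centre is SW corner plus half of each.
latitude 79.50, longitude 37.00.

79.50, 37.00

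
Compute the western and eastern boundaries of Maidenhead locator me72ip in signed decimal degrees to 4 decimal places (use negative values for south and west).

74.6667, 74.7500

Field M=12, E=4: +12·20° lon, +4·10° lat → SW at lon 60°, lat -50°.
Square 7, 2: +7·2° lon, +2·1° lat → SW at lon 74°, lat -48°.
Subsquare i=8, p=15: +8·0.0833333° lon, +15·0.0416667° lat → SW at lon 74.6667°, lat -47.375°.
Cell spans 0.0833333° lon × 0.0416667° lat.
west 74.6667, east 74.7500.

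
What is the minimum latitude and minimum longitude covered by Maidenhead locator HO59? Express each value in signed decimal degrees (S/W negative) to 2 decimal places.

Field H=7, O=14: +7·20° lon, +14·10° lat → SW at lon -40°, lat 50°.
Square 5, 9: +5·2° lon, +9·1° lat → SW at lon -30°, lat 59°.
latitude 59.00, longitude -30.00.

59.00, -30.00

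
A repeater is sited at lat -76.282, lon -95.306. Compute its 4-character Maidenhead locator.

Shift to the Maidenhead origin (180°W, 90°S): lon 84.69, lat 13.72.
Field: 84.69/20 → 4 → E, 13.72/10 → 1 → B; chars EB.
Square: 4.69/2 → 2, 3.72/1 → 3; chars 23.

EB23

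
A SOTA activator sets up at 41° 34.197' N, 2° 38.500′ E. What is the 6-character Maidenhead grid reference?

JN11hn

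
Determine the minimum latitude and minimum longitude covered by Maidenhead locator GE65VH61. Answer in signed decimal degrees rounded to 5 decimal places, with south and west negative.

Field G=6, E=4: +6·20° lon, +4·10° lat → SW at lon -60°, lat -50°.
Square 6, 5: +6·2° lon, +5·1° lat → SW at lon -48°, lat -45°.
Subsquare v=21, h=7: +21·0.0833333° lon, +7·0.0416667° lat → SW at lon -46.25°, lat -44.7083°.
Extended square 6, 1: +6·0.00833333° lon, +1·0.00416667° lat → SW at lon -46.2°, lat -44.7042°.
latitude -44.70417, longitude -46.20000.

-44.70417, -46.20000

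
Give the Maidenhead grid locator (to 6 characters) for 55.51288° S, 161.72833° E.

RD04ul

Shift to the Maidenhead origin (180°W, 90°S): lon 341.7283, lat 34.4871.
Field (20°×10°, letters A–R): lon ⌊341.7283/20⌋ = 17 → R; lat ⌊34.4871/10⌋ = 3 → D.
Square (2°×1°, digits 0–9): lon ⌊1.7283/2⌋ = 0; lat ⌊4.4871/1⌋ = 4.
Subsquare (5′×2.5′, letters a–x): lon ⌊1.7283/0.0833333⌋ = 20 → u; lat ⌊0.4871/0.0416667⌋ = 11 → l.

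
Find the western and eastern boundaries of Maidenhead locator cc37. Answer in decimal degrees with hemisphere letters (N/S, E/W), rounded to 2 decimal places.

134.00° W, 132.00° W

Field C=2, C=2: +2·20° lon, +2·10° lat → SW at lon -140°, lat -70°.
Square 3, 7: +3·2° lon, +7·1° lat → SW at lon -134°, lat -63°.
Cell spans 2° lon × 1° lat.
west 134.00° W, east 132.00° W.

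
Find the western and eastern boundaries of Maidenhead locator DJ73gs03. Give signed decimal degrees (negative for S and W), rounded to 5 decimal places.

-105.50000, -105.49167

Field D=3, J=9: +3·20° lon, +9·10° lat → SW at lon -120°, lat 0°.
Square 7, 3: +7·2° lon, +3·1° lat → SW at lon -106°, lat 3°.
Subsquare g=6, s=18: +6·0.0833333° lon, +18·0.0416667° lat → SW at lon -105.5°, lat 3.75°.
Extended square 0, 3: +0·0.00833333° lon, +3·0.00416667° lat → SW at lon -105.5°, lat 3.7625°.
Cell spans 0.00833333° lon × 0.00416667° lat.
west -105.50000, east -105.49167.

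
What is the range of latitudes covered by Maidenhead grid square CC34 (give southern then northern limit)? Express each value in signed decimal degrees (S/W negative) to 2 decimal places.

-66.00, -65.00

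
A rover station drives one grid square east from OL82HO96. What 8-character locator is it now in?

OL82io06

Longitude extended square 9; +1 → 10, wraps to 0, carry into subsquare.
Longitude subsquare h = 7; +1 → 8 = i.
The latitude characters are unchanged.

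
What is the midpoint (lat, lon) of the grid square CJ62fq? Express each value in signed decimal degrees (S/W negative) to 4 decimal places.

2.6875, -127.5417

Field C=2, J=9: +2·20° lon, +9·10° lat → SW at lon -140°, lat 0°.
Square 6, 2: +6·2° lon, +2·1° lat → SW at lon -128°, lat 2°.
Subsquare f=5, q=16: +5·0.0833333° lon, +16·0.0416667° lat → SW at lon -127.583°, lat 2.66667°.
Cell spans 0.0833333° lon × 0.0416667° lat. Centre is SW corner plus half of each.
latitude 2.6875, longitude -127.5417.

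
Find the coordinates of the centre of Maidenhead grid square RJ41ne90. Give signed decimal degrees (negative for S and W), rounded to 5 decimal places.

1.16875, 169.16250

Field R=17, J=9: +17·20° lon, +9·10° lat → SW at lon 160°, lat 0°.
Square 4, 1: +4·2° lon, +1·1° lat → SW at lon 168°, lat 1°.
Subsquare n=13, e=4: +13·0.0833333° lon, +4·0.0416667° lat → SW at lon 169.083°, lat 1.16667°.
Extended square 9, 0: +9·0.00833333° lon, +0·0.00416667° lat → SW at lon 169.158°, lat 1.16667°.
Cell spans 0.00833333° lon × 0.00416667° lat. Centre is SW corner plus half of each.
latitude 1.16875, longitude 169.16250.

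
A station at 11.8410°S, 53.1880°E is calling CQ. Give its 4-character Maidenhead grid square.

Shift to the Maidenhead origin (180°W, 90°S): lon 233.19, lat 78.16.
Field: lon ⌊233.19/20⌋ = 11 → L; lat ⌊78.16/10⌋ = 7 → H.
Square: lon ⌊13.19/2⌋ = 6; lat ⌊8.16/1⌋ = 8.

LH68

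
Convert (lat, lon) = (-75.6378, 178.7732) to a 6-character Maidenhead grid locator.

RB94ji

Add 180° to longitude and 90° to latitude: 358.7732, 14.3622.
Field (20°×10°, letters A–R): lon ⌊358.7732/20⌋ = 17 → R; lat ⌊14.3622/10⌋ = 1 → B.
Square (2°×1°, digits 0–9): lon ⌊18.7732/2⌋ = 9; lat ⌊4.3622/1⌋ = 4.
Subsquare (5′×2.5′, letters a–x): lon ⌊0.7732/0.0833333⌋ = 9 → j; lat ⌊0.3622/0.0416667⌋ = 8 → i.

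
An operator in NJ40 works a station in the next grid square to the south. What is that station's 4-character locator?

NI49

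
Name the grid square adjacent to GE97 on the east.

Longitude square 9; +1 → 10, wraps to 0, carry into field.
Longitude field G = 6; +1 → 7 = H.
The latitude characters are unchanged.

HE07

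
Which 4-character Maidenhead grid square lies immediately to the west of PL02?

OL92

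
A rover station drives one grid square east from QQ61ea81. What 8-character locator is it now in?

QQ61ea91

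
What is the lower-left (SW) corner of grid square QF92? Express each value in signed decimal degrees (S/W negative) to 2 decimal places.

Field Q=16, F=5: +16·20° lon, +5·10° lat → SW at lon 140°, lat -40°.
Square 9, 2: +9·2° lon, +2·1° lat → SW at lon 158°, lat -38°.
latitude -38.00, longitude 158.00.

-38.00, 158.00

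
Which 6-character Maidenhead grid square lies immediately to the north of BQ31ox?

Latitude subsquare x = 23; +1 → 24, wraps to 0 = a, carry into square.
Latitude square 1; +1 → 2.
The longitude characters are unchanged.

BQ32oa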